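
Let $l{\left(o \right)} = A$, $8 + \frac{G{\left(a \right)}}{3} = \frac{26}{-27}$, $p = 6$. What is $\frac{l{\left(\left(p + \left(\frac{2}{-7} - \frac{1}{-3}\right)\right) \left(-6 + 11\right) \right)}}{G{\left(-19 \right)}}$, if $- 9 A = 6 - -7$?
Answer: $\frac{13}{242} \approx 0.053719$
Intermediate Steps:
$G{\left(a \right)} = - \frac{242}{9}$ ($G{\left(a \right)} = -24 + 3 \frac{26}{-27} = -24 + 3 \cdot 26 \left(- \frac{1}{27}\right) = -24 + 3 \left(- \frac{26}{27}\right) = -24 - \frac{26}{9} = - \frac{242}{9}$)
$A = - \frac{13}{9}$ ($A = - \frac{6 - -7}{9} = - \frac{6 + 7}{9} = \left(- \frac{1}{9}\right) 13 = - \frac{13}{9} \approx -1.4444$)
$l{\left(o \right)} = - \frac{13}{9}$
$\frac{l{\left(\left(p + \left(\frac{2}{-7} - \frac{1}{-3}\right)\right) \left(-6 + 11\right) \right)}}{G{\left(-19 \right)}} = - \frac{13}{9 \left(- \frac{242}{9}\right)} = \left(- \frac{13}{9}\right) \left(- \frac{9}{242}\right) = \frac{13}{242}$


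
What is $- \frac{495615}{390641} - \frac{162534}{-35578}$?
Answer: $\frac{22929726912}{6949112749} \approx 3.2997$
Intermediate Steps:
$- \frac{495615}{390641} - \frac{162534}{-35578} = \left(-495615\right) \frac{1}{390641} - - \frac{81267}{17789} = - \frac{495615}{390641} + \frac{81267}{17789} = \frac{22929726912}{6949112749}$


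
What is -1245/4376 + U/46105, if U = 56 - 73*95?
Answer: -87503229/201755480 ≈ -0.43371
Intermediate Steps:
U = -6879 (U = 56 - 6935 = -6879)
-1245/4376 + U/46105 = -1245/4376 - 6879/46105 = -87503229/201755480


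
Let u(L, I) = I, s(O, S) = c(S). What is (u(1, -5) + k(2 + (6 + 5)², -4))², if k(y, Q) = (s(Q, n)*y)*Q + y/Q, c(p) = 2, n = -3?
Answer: 16638241/16 ≈ 1.0399e+6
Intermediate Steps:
s(O, S) = 2
k(y, Q) = y/Q + 2*Q*y (k(y, Q) = (2*y)*Q + y/Q = 2*Q*y + y/Q = y/Q + 2*Q*y)
(u(1, -5) + k(2 + (6 + 5)², -4))² = (-5 + ((2 + (6 + 5)²)/(-4) + 2*(-4)*(2 + (6 + 5)²)))² = (-5 + ((2 + 11²)*(-¼) + 2*(-4)*(2 + 11²)))² = (-5 + ((2 + 121)*(-¼) + 2*(-4)*(2 + 121)))² = (-5 + (123*(-¼) + 2*(-4)*123))² = (-5 + (-123/4 - 984))² = (-5 - 4059/4)² = (-4079/4)² = 16638241/16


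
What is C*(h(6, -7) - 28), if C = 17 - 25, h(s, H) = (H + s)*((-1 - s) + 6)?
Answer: 216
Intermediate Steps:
h(s, H) = (5 - s)*(H + s) (h(s, H) = (H + s)*(5 - s) = (5 - s)*(H + s))
C = -8
C*(h(6, -7) - 28) = -8*((-1*6² + 5*(-7) + 5*6 - 1*(-7)*6) - 28) = -8*((-1*36 - 35 + 30 + 42) - 28) = -8*((-36 - 35 + 30 + 42) - 28) = -8*(1 - 28) = -8*(-27) = 216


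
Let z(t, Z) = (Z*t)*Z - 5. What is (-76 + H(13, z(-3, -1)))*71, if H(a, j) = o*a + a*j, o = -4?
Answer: -16472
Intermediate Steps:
z(t, Z) = -5 + t*Z**2 (z(t, Z) = t*Z**2 - 5 = -5 + t*Z**2)
H(a, j) = -4*a + a*j
(-76 + H(13, z(-3, -1)))*71 = (-76 + 13*(-4 + (-5 - 3*(-1)**2)))*71 = (-76 + 13*(-4 + (-5 - 3*1)))*71 = (-76 + 13*(-4 + (-5 - 3)))*71 = (-76 + 13*(-4 - 8))*71 = (-76 + 13*(-12))*71 = (-76 - 156)*71 = -232*71 = -16472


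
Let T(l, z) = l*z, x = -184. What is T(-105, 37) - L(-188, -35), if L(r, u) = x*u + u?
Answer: -10290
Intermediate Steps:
L(r, u) = -183*u (L(r, u) = -184*u + u = -183*u)
T(-105, 37) - L(-188, -35) = -105*37 - (-183)*(-35) = -3885 - 1*6405 = -3885 - 6405 = -10290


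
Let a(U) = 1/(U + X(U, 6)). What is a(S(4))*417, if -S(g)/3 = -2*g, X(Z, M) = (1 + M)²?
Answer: 417/73 ≈ 5.7123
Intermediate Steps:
S(g) = 6*g (S(g) = -(-6)*g = 6*g)
a(U) = 1/(49 + U) (a(U) = 1/(U + (1 + 6)²) = 1/(U + 7²) = 1/(U + 49) = 1/(49 + U))
a(S(4))*417 = 417/(49 + 6*4) = 417/(49 + 24) = 417/73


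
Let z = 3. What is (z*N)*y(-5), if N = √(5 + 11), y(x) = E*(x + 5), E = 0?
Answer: 0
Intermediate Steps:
y(x) = 0 (y(x) = 0*(x + 5) = 0*(5 + x) = 0)
N = 4 (N = √16 = 4)
(z*N)*y(-5) = (3*4)*0 = 12*0 = 0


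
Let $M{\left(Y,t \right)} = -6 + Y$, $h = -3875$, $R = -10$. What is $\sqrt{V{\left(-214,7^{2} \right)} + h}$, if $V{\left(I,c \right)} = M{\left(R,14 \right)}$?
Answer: $i \sqrt{3891} \approx 62.378 i$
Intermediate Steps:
$V{\left(I,c \right)} = -16$ ($V{\left(I,c \right)} = -6 - 10 = -16$)
$\sqrt{V{\left(-214,7^{2} \right)} + h} = \sqrt{-16 - 3875} = \sqrt{-3891} = i \sqrt{3891}$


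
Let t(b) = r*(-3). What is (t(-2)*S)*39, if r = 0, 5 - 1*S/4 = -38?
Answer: 0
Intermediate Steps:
S = 172 (S = 20 - 4*(-38) = 20 + 152 = 172)
t(b) = 0 (t(b) = 0*(-3) = 0)
(t(-2)*S)*39 = (0*172)*39 = 0*39 = 0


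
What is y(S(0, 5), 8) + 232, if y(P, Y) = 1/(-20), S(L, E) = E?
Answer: 4639/20 ≈ 231.95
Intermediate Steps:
y(P, Y) = -1/20
y(S(0, 5), 8) + 232 = -1/20 + 232 = 4639/20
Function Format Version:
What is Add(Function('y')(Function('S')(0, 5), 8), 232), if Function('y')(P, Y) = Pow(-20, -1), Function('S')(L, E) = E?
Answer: Rational(4639, 20) ≈ 231.95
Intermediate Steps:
Function('y')(P, Y) = Rational(-1, 20)
Add(Function('y')(Function('S')(0, 5), 8), 232) = Add(Rational(-1, 20), 232) = Rational(4639, 20)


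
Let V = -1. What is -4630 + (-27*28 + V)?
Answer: -5387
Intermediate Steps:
-4630 + (-27*28 + V) = -4630 + (-27*28 - 1) = -4630 + (-756 - 1) = -4630 - 757 = -5387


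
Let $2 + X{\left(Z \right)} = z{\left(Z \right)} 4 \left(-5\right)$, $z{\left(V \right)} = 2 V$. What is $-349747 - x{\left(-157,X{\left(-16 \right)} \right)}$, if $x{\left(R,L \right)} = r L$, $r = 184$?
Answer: $-467139$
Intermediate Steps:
$X{\left(Z \right)} = -2 - 40 Z$ ($X{\left(Z \right)} = -2 + 2 Z 4 \left(-5\right) = -2 + 8 Z \left(-5\right) = -2 - 40 Z$)
$x{\left(R,L \right)} = 184 L$
$-349747 - x{\left(-157,X{\left(-16 \right)} \right)} = -349747 - 184 \left(-2 - -640\right) = -349747 - 184 \left(-2 + 640\right) = -349747 - 184 \cdot 638 = -349747 - 117392 = -467139$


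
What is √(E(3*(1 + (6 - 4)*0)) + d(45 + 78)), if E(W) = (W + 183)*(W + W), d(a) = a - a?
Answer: 6*√31 ≈ 33.407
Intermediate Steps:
d(a) = 0
E(W) = 2*W*(183 + W) (E(W) = (183 + W)*(2*W) = 2*W*(183 + W))
√(E(3*(1 + (6 - 4)*0)) + d(45 + 78)) = √(2*(3*(1 + (6 - 4)*0))*(183 + 3*(1 + (6 - 4)*0)) + 0) = √(2*(3*(1 + 2*0))*(183 + 3*(1 + 2*0)) + 0) = √(2*(3*(1 + 0))*(183 + 3*(1 + 0)) + 0) = √(2*(3*1)*(183 + 3*1) + 0) = √(2*3*(183 + 3) + 0) = √(2*3*186 + 0) = √(1116 + 0) = √1116 = 6*√31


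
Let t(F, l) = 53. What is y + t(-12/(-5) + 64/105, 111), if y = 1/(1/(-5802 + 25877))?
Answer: 20128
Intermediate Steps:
y = 20075 (y = 1/(1/20075) = 20075)
y + t(-12/(-5) + 64/105, 111) = 20075 + 53 = 20128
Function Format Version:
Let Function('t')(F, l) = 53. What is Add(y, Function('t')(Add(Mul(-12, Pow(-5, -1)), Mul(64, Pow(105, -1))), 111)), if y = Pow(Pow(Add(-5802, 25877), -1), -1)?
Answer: 20128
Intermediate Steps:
y = 20075 (y = Pow(Pow(20075, -1), -1) = Pow(Rational(1, 20075), -1) = 20075)
Add(y, Function('t')(Add(Mul(-12, Pow(-5, -1)), Mul(64, Pow(105, -1))), 111)) = Add(20075, 53) = 20128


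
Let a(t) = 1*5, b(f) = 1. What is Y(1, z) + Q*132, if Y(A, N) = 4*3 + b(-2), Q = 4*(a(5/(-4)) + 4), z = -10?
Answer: 4765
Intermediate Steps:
a(t) = 5
Q = 36 (Q = 4*(5 + 4) = 4*9 = 36)
Y(A, N) = 13 (Y(A, N) = 4*3 + 1 = 12 + 1 = 13)
Y(1, z) + Q*132 = 13 + 36*132 = 13 + 4752 = 4765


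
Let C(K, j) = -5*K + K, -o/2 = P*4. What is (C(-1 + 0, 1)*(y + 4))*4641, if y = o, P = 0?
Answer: 74256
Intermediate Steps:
o = 0 (o = -0*4 = -2*0 = 0)
C(K, j) = -4*K
y = 0
(C(-1 + 0, 1)*(y + 4))*4641 = ((-4*(-1 + 0))*(0 + 4))*4641 = (-4*(-1)*4)*4641 = (4*4)*4641 = 16*4641 = 74256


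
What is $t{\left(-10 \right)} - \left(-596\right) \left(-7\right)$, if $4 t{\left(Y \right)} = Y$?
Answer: $- \frac{8349}{2} \approx -4174.5$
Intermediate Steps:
$t{\left(Y \right)} = \frac{Y}{4}$
$t{\left(-10 \right)} - \left(-596\right) \left(-7\right) = \frac{1}{4} \left(-10\right) - \left(-596\right) \left(-7\right) = - \frac{5}{2} - 4172 = - \frac{8349}{2}$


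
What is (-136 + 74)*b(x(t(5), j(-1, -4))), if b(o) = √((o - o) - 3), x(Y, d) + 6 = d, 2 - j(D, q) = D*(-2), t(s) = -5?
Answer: -62*I*√3 ≈ -107.39*I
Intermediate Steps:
j(D, q) = 2 + 2*D (j(D, q) = 2 - D*(-2) = 2 - (-2)*D = 2 + 2*D)
x(Y, d) = -6 + d
b(o) = I*√3 (b(o) = √(0 - 3) = √(-3) = I*√3)
(-136 + 74)*b(x(t(5), j(-1, -4))) = (-136 + 74)*(I*√3) = -62*I*√3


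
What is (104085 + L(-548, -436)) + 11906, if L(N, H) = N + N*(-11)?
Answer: 121471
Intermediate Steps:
L(N, H) = -10*N (L(N, H) = N - 11*N = -10*N)
(104085 + L(-548, -436)) + 11906 = (104085 - 10*(-548)) + 11906 = (104085 + 5480) + 11906 = 109565 + 11906 = 121471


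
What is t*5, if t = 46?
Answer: 230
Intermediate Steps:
t*5 = 46*5 = 230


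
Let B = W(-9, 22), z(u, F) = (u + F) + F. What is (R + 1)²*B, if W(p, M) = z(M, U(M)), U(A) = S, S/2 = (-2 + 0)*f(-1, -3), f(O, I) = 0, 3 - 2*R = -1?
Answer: 198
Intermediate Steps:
R = 2 (R = 3/2 - ½*(-1) = 3/2 + ½ = 2)
S = 0 (S = 2*((-2 + 0)*0) = 2*(-2*0) = 2*0 = 0)
U(A) = 0
z(u, F) = u + 2*F (z(u, F) = (F + u) + F = u + 2*F)
W(p, M) = M (W(p, M) = M + 2*0 = M + 0 = M)
B = 22
(R + 1)²*B = (2 + 1)²*22 = 3²*22 = 9*22 = 198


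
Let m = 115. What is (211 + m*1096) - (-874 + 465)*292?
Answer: 245679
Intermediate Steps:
(211 + m*1096) - (-874 + 465)*292 = (211 + 115*1096) - (-874 + 465)*292 = (211 + 126040) - (-409)*292 = 126251 - 1*(-119428) = 126251 + 119428 = 245679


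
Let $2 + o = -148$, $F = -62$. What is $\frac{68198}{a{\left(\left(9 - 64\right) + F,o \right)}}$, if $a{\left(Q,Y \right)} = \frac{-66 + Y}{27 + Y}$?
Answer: $\frac{1398059}{36} \approx 38835.0$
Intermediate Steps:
$o = -150$ ($o = -2 - 148 = -150$)
$a{\left(Q,Y \right)} = \frac{-66 + Y}{27 + Y}$
$\frac{68198}{a{\left(\left(9 - 64\right) + F,o \right)}} = \frac{68198}{\frac{1}{27 - 150} \left(-66 - 150\right)} = \frac{68198}{\frac{1}{-123} \left(-216\right)} = \frac{68198}{\left(- \frac{1}{123}\right) \left(-216\right)} = \frac{68198}{\frac{72}{41}} = 68198 \cdot \frac{41}{72} = \frac{1398059}{36}$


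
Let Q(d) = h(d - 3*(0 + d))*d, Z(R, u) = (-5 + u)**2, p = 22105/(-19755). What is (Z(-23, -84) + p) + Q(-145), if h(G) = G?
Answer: -134848100/3951 ≈ -34130.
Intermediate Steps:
p = -4421/3951 (p = 22105*(-1/19755) = -4421/3951 ≈ -1.1190)
Q(d) = -2*d**2 (Q(d) = (d - 3*(0 + d))*d = (d - 3*d)*d = (-2*d)*d = -2*d**2)
(Z(-23, -84) + p) + Q(-145) = ((-5 - 84)**2 - 4421/3951) - 2*(-145)**2 = ((-89)**2 - 4421/3951) - 2*21025 = (7921 - 4421/3951) - 42050 = 31291450/3951 - 42050 = -134848100/3951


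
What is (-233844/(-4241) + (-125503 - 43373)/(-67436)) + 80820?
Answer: 5782672142355/71499019 ≈ 80878.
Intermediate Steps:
(-233844/(-4241) + (-125503 - 43373)/(-67436)) + 80820 = (-233844*(-1/4241) - 168876*(-1/67436)) + 80820 = (233844/4241 + 42219/16859) + 80820 = 4121426775/71499019 + 80820 = 5782672142355/71499019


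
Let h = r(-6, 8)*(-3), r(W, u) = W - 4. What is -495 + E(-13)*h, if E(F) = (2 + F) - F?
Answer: -435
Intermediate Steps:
r(W, u) = -4 + W
E(F) = 2
h = 30 (h = (-4 - 6)*(-3) = -10*(-3) = 30)
-495 + E(-13)*h = -495 + 2*30 = -495 + 60 = -435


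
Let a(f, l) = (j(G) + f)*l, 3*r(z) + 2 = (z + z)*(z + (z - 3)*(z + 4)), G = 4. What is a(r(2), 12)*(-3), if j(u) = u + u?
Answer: -72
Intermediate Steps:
r(z) = -⅔ + 2*z*(z + (-3 + z)*(4 + z))/3 (r(z) = -⅔ + ((z + z)*(z + (z - 3)*(z + 4)))/3 = -⅔ + ((2*z)*(z + (-3 + z)*(4 + z)))/3 = -⅔ + (2*z*(z + (-3 + z)*(4 + z)))/3 = -⅔ + 2*z*(z + (-3 + z)*(4 + z))/3)
j(u) = 2*u
a(f, l) = l*(8 + f) (a(f, l) = (2*4 + f)*l = (8 + f)*l = l*(8 + f))
a(r(2), 12)*(-3) = (12*(8 + (-⅔ - 8*2 + (⅔)*2³ + (4/3)*2²)))*(-3) = (12*(8 + (-⅔ - 16 + (⅔)*8 + (4/3)*4)))*(-3) = (12*(8 + (-⅔ - 16 + 16/3 + 16/3)))*(-3) = (12*(8 - 6))*(-3) = (12*2)*(-3) = 24*(-3) = -72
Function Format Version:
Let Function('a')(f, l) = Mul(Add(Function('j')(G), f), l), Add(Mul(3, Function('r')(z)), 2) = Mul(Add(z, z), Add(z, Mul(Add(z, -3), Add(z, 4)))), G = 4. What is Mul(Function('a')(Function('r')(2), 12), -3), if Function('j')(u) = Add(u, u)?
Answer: -72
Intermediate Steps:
Function('r')(z) = Add(Rational(-2, 3), Mul(Rational(2, 3), z, Add(z, Mul(Add(-3, z), Add(4, z))))) (Function('r')(z) = Add(Rational(-2, 3), Mul(Rational(1, 3), Mul(Add(z, z), Add(z, Mul(Add(z, -3), Add(z, 4)))))) = Add(Rational(-2, 3), Mul(Rational(1, 3), Mul(Mul(2, z), Add(z, Mul(Add(-3, z), Add(4, z)))))) = Add(Rational(-2, 3), Mul(Rational(1, 3), Mul(2, z, Add(z, Mul(Add(-3, z), Add(4, z)))))) = Add(Rational(-2, 3), Mul(Rational(2, 3), z, Add(z, Mul(Add(-3, z), Add(4, z))))))
Function('j')(u) = Mul(2, u)
Function('a')(f, l) = Mul(l, Add(8, f)) (Function('a')(f, l) = Mul(Add(Mul(2, 4), f), l) = Mul(Add(8, f), l) = Mul(l, Add(8, f)))
Mul(Function('a')(Function('r')(2), 12), -3) = Mul(Mul(12, Add(8, Add(Rational(-2, 3), Mul(-8, 2), Mul(Rational(2, 3), Pow(2, 3)), Mul(Rational(4, 3), Pow(2, 2))))), -3) = Mul(Mul(12, Add(8, Add(Rational(-2, 3), -16, Mul(Rational(2, 3), 8), Mul(Rational(4, 3), 4)))), -3) = Mul(Mul(12, Add(8, Add(Rational(-2, 3), -16, Rational(16, 3), Rational(16, 3)))), -3) = Mul(Mul(12, Add(8, -6)), -3) = Mul(Mul(12, 2), -3) = Mul(24, -3) = -72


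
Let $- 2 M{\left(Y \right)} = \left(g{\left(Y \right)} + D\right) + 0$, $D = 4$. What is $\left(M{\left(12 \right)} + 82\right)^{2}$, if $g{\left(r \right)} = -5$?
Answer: $\frac{27225}{4} \approx 6806.3$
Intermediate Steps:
$M{\left(Y \right)} = \frac{1}{2}$ ($M{\left(Y \right)} = - \frac{\left(-5 + 4\right) + 0}{2} = - \frac{-1 + 0}{2} = \left(- \frac{1}{2}\right) \left(-1\right) = \frac{1}{2}$)
$\left(M{\left(12 \right)} + 82\right)^{2} = \left(\frac{1}{2} + 82\right)^{2} = \left(\frac{165}{2}\right)^{2} = \frac{27225}{4}$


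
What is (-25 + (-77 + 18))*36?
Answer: -3024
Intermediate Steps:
(-25 + (-77 + 18))*36 = (-25 - 59)*36 = -84*36 = -3024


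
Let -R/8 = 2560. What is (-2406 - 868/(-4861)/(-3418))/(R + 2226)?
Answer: 9993861364/75822087023 ≈ 0.13181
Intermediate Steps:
R = -20480 (R = -8*2560 = -20480)
(-2406 - 868/(-4861)/(-3418))/(R + 2226) = (-2406 - 868/(-4861)/(-3418))/(-20480 + 2226) = (-2406 - 868*(-1/4861)*(-1/3418))/(-18254) = (-2406 + (868/4861)*(-1/3418))*(-1/18254) = (-2406 - 434/8307449)*(-1/18254) = -19987722728/8307449*(-1/18254) = 9993861364/75822087023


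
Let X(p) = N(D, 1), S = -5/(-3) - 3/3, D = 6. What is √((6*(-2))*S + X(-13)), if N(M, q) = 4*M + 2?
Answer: 3*√2 ≈ 4.2426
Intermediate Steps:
S = ⅔ (S = -5*(-⅓) - 3*⅓ = 5/3 - 1 = ⅔ ≈ 0.66667)
N(M, q) = 2 + 4*M
X(p) = 26 (X(p) = 2 + 4*6 = 2 + 24 = 26)
√((6*(-2))*S + X(-13)) = √((6*(-2))*(⅔) + 26) = √(-12*⅔ + 26) = √(-8 + 26) = √18 = 3*√2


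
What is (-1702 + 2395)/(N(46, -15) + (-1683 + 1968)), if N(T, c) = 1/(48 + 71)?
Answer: 82467/33916 ≈ 2.4315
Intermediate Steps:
N(T, c) = 1/119
(-1702 + 2395)/(N(46, -15) + (-1683 + 1968)) = (-1702 + 2395)/(1/119 + (-1683 + 1968)) = 693/(1/119 + 285) = 693/(33916/119) = 693*(119/33916) = 82467/33916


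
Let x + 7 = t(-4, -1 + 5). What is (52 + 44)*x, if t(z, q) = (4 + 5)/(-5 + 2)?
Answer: -960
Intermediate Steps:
t(z, q) = -3 (t(z, q) = 9/(-3) = 9*(-1/3) = -3)
x = -10 (x = -7 - 3 = -10)
(52 + 44)*x = (52 + 44)*(-10) = 96*(-10) = -960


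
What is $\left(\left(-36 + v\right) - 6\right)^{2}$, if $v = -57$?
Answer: $9801$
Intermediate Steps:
$\left(\left(-36 + v\right) - 6\right)^{2} = \left(\left(-36 - 57\right) - 6\right)^{2} = \left(-93 - 6\right)^{2} = \left(-99\right)^{2} = 9801$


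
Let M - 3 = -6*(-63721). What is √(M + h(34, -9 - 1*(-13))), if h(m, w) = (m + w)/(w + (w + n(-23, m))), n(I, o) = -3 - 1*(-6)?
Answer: √46262227/11 ≈ 618.33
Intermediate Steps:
M = 382329 (M = 3 - 6*(-63721) = 3 + 382326 = 382329)
n(I, o) = 3 (n(I, o) = -3 + 6 = 3)
h(m, w) = (m + w)/(3 + 2*w) (h(m, w) = (m + w)/(w + (w + 3)) = (m + w)/(w + (3 + w)) = (m + w)/(3 + 2*w))
√(M + h(34, -9 - 1*(-13))) = √(382329 + (34 + (-9 - 1*(-13)))/(3 + 2*(-9 - 1*(-13)))) = √(382329 + (34 + (-9 + 13))/(3 + 2*(-9 + 13))) = √(382329 + (34 + 4)/(3 + 2*4)) = √(382329 + 38/(3 + 8)) = √(382329 + 38/11) = √(4205657/11) = √46262227/11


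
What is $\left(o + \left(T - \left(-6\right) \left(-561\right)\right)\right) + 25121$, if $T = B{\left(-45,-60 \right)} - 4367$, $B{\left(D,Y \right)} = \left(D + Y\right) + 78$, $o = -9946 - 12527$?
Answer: $-5112$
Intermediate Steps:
$o = -22473$ ($o = -9946 - 12527 = -22473$)
$B{\left(D,Y \right)} = 78 + D + Y$
$T = -4394$ ($T = \left(78 - 45 - 60\right) - 4367 = -27 - 4367 = -4394$)
$\left(o + \left(T - \left(-6\right) \left(-561\right)\right)\right) + 25121 = \left(-22473 - \left(4394 - -3366\right)\right) + 25121 = \left(-22473 - 7760\right) + 25121 = -30233 + 25121 = -5112$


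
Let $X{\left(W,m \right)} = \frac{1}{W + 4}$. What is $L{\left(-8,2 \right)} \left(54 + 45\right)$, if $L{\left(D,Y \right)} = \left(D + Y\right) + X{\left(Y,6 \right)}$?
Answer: $- \frac{1155}{2} \approx -577.5$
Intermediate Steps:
$X{\left(W,m \right)} = \frac{1}{4 + W}$
$L{\left(D,Y \right)} = D + Y + \frac{1}{4 + Y}$ ($L{\left(D,Y \right)} = \left(D + Y\right) + \frac{1}{4 + Y} = D + Y + \frac{1}{4 + Y}$)
$L{\left(-8,2 \right)} \left(54 + 45\right) = \frac{1 + \left(4 + 2\right) \left(-8 + 2\right)}{4 + 2} \left(54 + 45\right) = \frac{1 + 6 \left(-6\right)}{6} \cdot 99 = \frac{1 - 36}{6} \cdot 99 = \frac{1}{6} \left(-35\right) 99 = \left(- \frac{35}{6}\right) 99 = - \frac{1155}{2}$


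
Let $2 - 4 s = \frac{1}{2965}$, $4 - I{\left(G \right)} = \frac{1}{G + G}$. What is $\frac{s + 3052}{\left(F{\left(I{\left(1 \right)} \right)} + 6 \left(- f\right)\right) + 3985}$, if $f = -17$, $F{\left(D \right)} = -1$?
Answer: $\frac{36202649}{48459960} \approx 0.74706$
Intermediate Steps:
$I{\left(G \right)} = 4 - \frac{1}{2 G}$ ($I{\left(G \right)} = 4 - \frac{1}{G + G} = 4 - \frac{1}{2 G}$)
$s = \frac{5929}{11860}$ ($s = \frac{1}{2} - \frac{1}{4 \cdot 2965} = \frac{1}{2} - \frac{1}{11860} = \frac{5929}{11860} \approx 0.49992$)
$\frac{s + 3052}{\left(F{\left(I{\left(1 \right)} \right)} + 6 \left(- f\right)\right) + 3985} = \frac{\frac{5929}{11860} + 3052}{\left(-1 + 6 \left(\left(-1\right) \left(-17\right)\right)\right) + 3985} = \frac{36202649}{11860 \left(\left(-1 + 6 \cdot 17\right) + 3985\right)} = \frac{36202649}{11860 \left(\left(-1 + 102\right) + 3985\right)} = \frac{36202649}{11860 \left(101 + 3985\right)} = \frac{36202649}{11860 \cdot 4086} = \frac{36202649}{11860} \cdot \frac{1}{4086} = \frac{36202649}{48459960}$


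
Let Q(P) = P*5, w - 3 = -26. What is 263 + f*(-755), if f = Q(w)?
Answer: 87088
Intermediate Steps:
w = -23 (w = 3 - 26 = -23)
Q(P) = 5*P
f = -115 (f = 5*(-23) = -115)
263 + f*(-755) = 263 - 115*(-755) = 263 + 86825 = 87088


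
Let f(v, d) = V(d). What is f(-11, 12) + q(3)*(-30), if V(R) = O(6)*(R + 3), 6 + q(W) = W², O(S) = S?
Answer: 0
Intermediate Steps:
q(W) = -6 + W²
V(R) = 18 + 6*R (V(R) = 6*(R + 3) = 6*(3 + R) = 18 + 6*R)
f(v, d) = 18 + 6*d
f(-11, 12) + q(3)*(-30) = (18 + 6*12) + (-6 + 3²)*(-30) = (18 + 72) + (-6 + 9)*(-30) = 90 + 3*(-30) = 90 - 90 = 0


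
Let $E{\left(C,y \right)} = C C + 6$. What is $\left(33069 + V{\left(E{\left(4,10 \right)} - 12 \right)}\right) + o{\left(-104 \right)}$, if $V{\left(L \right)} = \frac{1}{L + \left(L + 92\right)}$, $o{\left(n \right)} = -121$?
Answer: $\frac{3690177}{112} \approx 32948.0$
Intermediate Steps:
$E{\left(C,y \right)} = 6 + C^{2}$ ($E{\left(C,y \right)} = C^{2} + 6 = 6 + C^{2}$)
$V{\left(L \right)} = \frac{1}{92 + 2 L}$ ($V{\left(L \right)} = \frac{1}{L + \left(92 + L\right)} = \frac{1}{92 + 2 L}$)
$\left(33069 + V{\left(E{\left(4,10 \right)} - 12 \right)}\right) + o{\left(-104 \right)} = \left(33069 + \frac{1}{2 \left(46 + \left(\left(6 + 4^{2}\right) - 12\right)\right)}\right) - 121 = \left(33069 + \frac{1}{2 \left(46 + \left(\left(6 + 16\right) - 12\right)\right)}\right) - 121 = \left(33069 + \frac{1}{2 \left(46 + \left(22 - 12\right)\right)}\right) - 121 = \left(33069 + \frac{1}{2 \left(46 + 10\right)}\right) - 121 = \left(33069 + \frac{1}{2 \cdot 56}\right) - 121 = \left(33069 + \frac{1}{2} \cdot \frac{1}{56}\right) - 121 = \left(33069 + \frac{1}{112}\right) - 121 = \frac{3703729}{112} - 121 = \frac{3690177}{112}$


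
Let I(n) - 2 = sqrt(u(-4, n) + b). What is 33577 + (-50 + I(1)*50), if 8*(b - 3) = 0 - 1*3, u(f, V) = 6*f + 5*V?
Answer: 33627 + 25*I*sqrt(262)/2 ≈ 33627.0 + 202.33*I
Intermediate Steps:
u(f, V) = 5*V + 6*f
b = 21/8 (b = 3 + (0 - 1*3)/8 = 3 + (0 - 3)/8 = 3 + (1/8)*(-3) = 3 - 3/8 = 21/8 ≈ 2.6250)
I(n) = 2 + sqrt(-171/8 + 5*n) (I(n) = 2 + sqrt((5*n + 6*(-4)) + 21/8) = 2 + sqrt((5*n - 24) + 21/8) = 2 + sqrt((-24 + 5*n) + 21/8) = 2 + sqrt(-171/8 + 5*n))
33577 + (-50 + I(1)*50) = 33577 + (-50 + (2 + sqrt(-342 + 80*1)/4)*50) = 33577 + (-50 + (2 + sqrt(-342 + 80)/4)*50) = 33577 + (-50 + (2 + sqrt(-262)/4)*50) = 33577 + (-50 + (2 + (I*sqrt(262))/4)*50) = 33577 + (-50 + (2 + I*sqrt(262)/4)*50) = 33577 + (-50 + (100 + 25*I*sqrt(262)/2)) = 33577 + (50 + 25*I*sqrt(262)/2) = 33627 + 25*I*sqrt(262)/2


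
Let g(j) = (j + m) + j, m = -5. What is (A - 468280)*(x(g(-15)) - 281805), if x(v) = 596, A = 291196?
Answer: 49797614556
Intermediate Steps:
g(j) = -5 + 2*j (g(j) = (j - 5) + j = (-5 + j) + j = -5 + 2*j)
(A - 468280)*(x(g(-15)) - 281805) = (291196 - 468280)*(596 - 281805) = -177084*(-281209) = 49797614556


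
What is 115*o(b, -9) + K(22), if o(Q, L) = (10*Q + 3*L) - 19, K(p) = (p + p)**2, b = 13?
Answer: 11596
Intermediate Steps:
K(p) = 4*p**2 (K(p) = (2*p)**2 = 4*p**2)
o(Q, L) = -19 + 3*L + 10*Q (o(Q, L) = (3*L + 10*Q) - 19 = -19 + 3*L + 10*Q)
115*o(b, -9) + K(22) = 115*(-19 + 3*(-9) + 10*13) + 4*22**2 = 115*(-19 - 27 + 130) + 4*484 = 115*84 + 1936 = 9660 + 1936 = 11596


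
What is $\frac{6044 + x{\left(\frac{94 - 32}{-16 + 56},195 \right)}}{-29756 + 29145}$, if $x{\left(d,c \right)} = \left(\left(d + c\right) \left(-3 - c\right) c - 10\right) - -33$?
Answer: $\frac{15165457}{1222} \approx 12410.0$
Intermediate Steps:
$x{\left(d,c \right)} = 23 + c \left(-3 - c\right) \left(c + d\right)$ ($x{\left(d,c \right)} = \left(\left(c + d\right) \left(-3 - c\right) c - 10\right) + 33 = \left(\left(-3 - c\right) \left(c + d\right) c - 10\right) + 33 = \left(c \left(-3 - c\right) \left(c + d\right) - 10\right) + 33 = \left(-10 + c \left(-3 - c\right) \left(c + d\right)\right) + 33 = 23 + c \left(-3 - c\right) \left(c + d\right)$)
$\frac{6044 + x{\left(\frac{94 - 32}{-16 + 56},195 \right)}}{-29756 + 29145} = \frac{6044 - \left(7414852 + 114075 + \frac{94 - 32}{-16 + 56} \cdot 195^{2} + \frac{585 \left(94 - 32\right)}{-16 + 56}\right)}{-29756 + 29145} = \frac{6044 - \left(7528927 + \frac{62}{40} \cdot 38025 + 585 \cdot 62 \cdot \frac{1}{40}\right)}{-611} = \left(6044 - \left(7528927 + 62 \cdot \frac{1}{40} \cdot 38025 + 585 \cdot 62 \cdot \frac{1}{40}\right)\right) \left(- \frac{1}{611}\right) = \left(6044 - \left(7528927 + \frac{3627}{4} + \frac{235755}{4}\right)\right) \left(- \frac{1}{611}\right) = \left(6044 - \frac{15177545}{2}\right) \left(- \frac{1}{611}\right) = \left(- \frac{15165457}{2}\right) \left(- \frac{1}{611}\right) = \frac{15165457}{1222}$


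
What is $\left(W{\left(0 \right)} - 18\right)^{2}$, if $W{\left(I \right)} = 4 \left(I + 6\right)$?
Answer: $36$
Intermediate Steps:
$W{\left(I \right)} = 24 + 4 I$ ($W{\left(I \right)} = 4 \left(6 + I\right) = 24 + 4 I$)
$\left(W{\left(0 \right)} - 18\right)^{2} = \left(\left(24 + 4 \cdot 0\right) - 18\right)^{2} = \left(\left(24 + 0\right) - 18\right)^{2} = \left(24 - 18\right)^{2} = 6^{2} = 36$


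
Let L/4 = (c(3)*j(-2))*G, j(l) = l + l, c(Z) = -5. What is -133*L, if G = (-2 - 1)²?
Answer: -95760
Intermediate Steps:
j(l) = 2*l
G = 9 (G = (-3)² = 9)
L = 720 (L = 4*(-10*(-2)*9) = 4*(-5*(-4)*9) = 4*(20*9) = 4*180 = 720)
-133*L = -133*720 = -95760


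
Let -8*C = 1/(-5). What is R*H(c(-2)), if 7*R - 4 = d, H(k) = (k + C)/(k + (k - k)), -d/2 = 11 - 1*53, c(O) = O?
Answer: 869/70 ≈ 12.414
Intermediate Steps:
C = 1/40 (C = -⅛/(-5) = -⅛*(-⅕) = 1/40 ≈ 0.025000)
d = 84 (d = -2*(11 - 1*53) = -2*(11 - 53) = -2*(-42) = 84)
H(k) = (1/40 + k)/k (H(k) = (k + 1/40)/(k + (k - k)) = (1/40 + k)/(k + 0) = (1/40 + k)/k)
R = 88/7 (R = 4/7 + (⅐)*84 = 4/7 + 12 = 88/7 ≈ 12.571)
R*H(c(-2)) = 88*((1/40 - 2)/(-2))/7 = 88*(-½*(-79/40))/7 = (88/7)*(79/80) = 869/70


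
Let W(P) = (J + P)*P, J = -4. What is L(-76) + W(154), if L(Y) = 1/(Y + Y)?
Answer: 3511199/152 ≈ 23100.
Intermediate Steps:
L(Y) = 1/(2*Y)
W(P) = P*(-4 + P) (W(P) = (-4 + P)*P = P*(-4 + P))
L(-76) + W(154) = (½)/(-76) + 154*(-4 + 154) = (½)*(-1/76) + 154*150 = -1/152 + 23100 = 3511199/152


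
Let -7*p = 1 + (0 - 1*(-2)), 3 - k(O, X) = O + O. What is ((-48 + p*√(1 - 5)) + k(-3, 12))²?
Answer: 74493/49 + 468*I/7 ≈ 1520.3 + 66.857*I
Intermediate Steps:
k(O, X) = 3 - 2*O (k(O, X) = 3 - (O + O) = 3 - 2*O)
p = -3/7 (p = -(1 + (0 - 1*(-2)))/7 = -(1 + (0 + 2))/7 = -(1 + 2)/7 = -⅐*3 = -3/7 ≈ -0.42857)
((-48 + p*√(1 - 5)) + k(-3, 12))² = ((-48 - 3*√(1 - 5)/7) + (3 - 2*(-3)))² = ((-48 - 6*I/7) + (3 + 6))² = ((-48 - 6*I/7) + 9)² = (-39 - 6*I/7)²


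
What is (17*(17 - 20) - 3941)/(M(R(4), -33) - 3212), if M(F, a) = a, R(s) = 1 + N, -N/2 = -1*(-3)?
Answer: 3992/3245 ≈ 1.2302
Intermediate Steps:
N = -6 (N = -(-2)*(-3) = -2*3 = -6)
R(s) = -5 (R(s) = 1 - 6 = -5)
(17*(17 - 20) - 3941)/(M(R(4), -33) - 3212) = (17*(17 - 20) - 3941)/(-33 - 3212) = (17*(-3) - 3941)/(-3245) = (-51 - 3941)*(-1/3245) = -3992*(-1/3245) = 3992/3245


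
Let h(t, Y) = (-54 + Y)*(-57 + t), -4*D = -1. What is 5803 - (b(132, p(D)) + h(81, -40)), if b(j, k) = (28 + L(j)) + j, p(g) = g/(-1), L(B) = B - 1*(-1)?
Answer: 7766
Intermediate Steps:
D = ¼ (D = -¼*(-1) = ¼ ≈ 0.25000)
L(B) = 1 + B (L(B) = B + 1 = 1 + B)
p(g) = -g (p(g) = g*(-1) = -g)
h(t, Y) = (-57 + t)*(-54 + Y)
b(j, k) = 29 + 2*j (b(j, k) = (28 + (1 + j)) + j = (29 + j) + j = 29 + 2*j)
5803 - (b(132, p(D)) + h(81, -40)) = 5803 - ((29 + 2*132) + (3078 - 57*(-40) - 54*81 - 40*81)) = 5803 - ((29 + 264) + (3078 + 2280 - 4374 - 3240)) = 5803 - (293 - 2256) = 5803 - 1*(-1963) = 5803 + 1963 = 7766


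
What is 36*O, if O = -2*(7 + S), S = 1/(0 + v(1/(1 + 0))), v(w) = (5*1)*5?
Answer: -12672/25 ≈ -506.88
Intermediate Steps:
v(w) = 25 (v(w) = 5*5 = 25)
S = 1/25 (S = 1/(0 + 25) = 1/25 ≈ 0.040000)
O = -352/25 (O = -2*(7 + 1/25) = -2*176/25 = -352/25 ≈ -14.080)
36*O = 36*(-352/25) = -12672/25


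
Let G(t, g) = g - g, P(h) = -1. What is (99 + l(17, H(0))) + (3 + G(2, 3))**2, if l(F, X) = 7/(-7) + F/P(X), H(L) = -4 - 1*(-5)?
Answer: 90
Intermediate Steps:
G(t, g) = 0
H(L) = 1 (H(L) = -4 + 5 = 1)
l(F, X) = -1 - F (l(F, X) = 7/(-7) + F/(-1) = 7*(-1/7) + F*(-1) = -1 - F)
(99 + l(17, H(0))) + (3 + G(2, 3))**2 = (99 + (-1 - 1*17)) + (3 + 0)**2 = (99 + (-1 - 17)) + 3**2 = (99 - 18) + 9 = 81 + 9 = 90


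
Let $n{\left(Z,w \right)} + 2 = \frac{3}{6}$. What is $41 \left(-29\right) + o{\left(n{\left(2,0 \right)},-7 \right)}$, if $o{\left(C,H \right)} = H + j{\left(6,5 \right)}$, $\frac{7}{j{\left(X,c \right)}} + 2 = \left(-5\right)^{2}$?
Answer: $- \frac{27501}{23} \approx -1195.7$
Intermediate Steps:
$j{\left(X,c \right)} = \frac{7}{23}$ ($j{\left(X,c \right)} = \frac{7}{-2 + \left(-5\right)^{2}} = \frac{7}{-2 + 25} = \frac{7}{23}$)
$n{\left(Z,w \right)} = - \frac{3}{2}$ ($n{\left(Z,w \right)} = -2 + \frac{3}{6} = -2 + 3 \cdot \frac{1}{6} = -2 + \frac{1}{2} = - \frac{3}{2}$)
$o{\left(C,H \right)} = \frac{7}{23} + H$ ($o{\left(C,H \right)} = H + \frac{7}{23} = \frac{7}{23} + H$)
$41 \left(-29\right) + o{\left(n{\left(2,0 \right)},-7 \right)} = 41 \left(-29\right) + \left(\frac{7}{23} - 7\right) = -1189 - \frac{154}{23} = - \frac{27501}{23}$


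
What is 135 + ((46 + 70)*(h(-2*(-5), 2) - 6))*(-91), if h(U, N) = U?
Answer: -42089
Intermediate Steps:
135 + ((46 + 70)*(h(-2*(-5), 2) - 6))*(-91) = 135 + ((46 + 70)*(-2*(-5) - 6))*(-91) = 135 + (116*(10 - 6))*(-91) = 135 + (116*4)*(-91) = 135 + 464*(-91) = 135 - 42224 = -42089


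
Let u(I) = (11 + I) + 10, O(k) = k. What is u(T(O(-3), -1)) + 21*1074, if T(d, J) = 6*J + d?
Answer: 22566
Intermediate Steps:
T(d, J) = d + 6*J
u(I) = 21 + I
u(T(O(-3), -1)) + 21*1074 = (21 + (-3 + 6*(-1))) + 21*1074 = (21 + (-3 - 6)) + 22554 = (21 - 9) + 22554 = 12 + 22554 = 22566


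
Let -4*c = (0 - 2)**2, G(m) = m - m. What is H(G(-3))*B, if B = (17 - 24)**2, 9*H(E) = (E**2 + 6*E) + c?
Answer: -49/9 ≈ -5.4444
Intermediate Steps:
G(m) = 0
c = -1 (c = -(0 - 2)**2/4 = -1/4*(-2)**2 = -1/4*4 = -1)
H(E) = -1/9 + E**2/9 + 2*E/3 (H(E) = ((E**2 + 6*E) - 1)/9 = (-1 + E**2 + 6*E)/9 = -1/9 + E**2/9 + 2*E/3)
B = 49 (B = (-7)**2 = 49)
H(G(-3))*B = (-1/9 + (1/9)*0**2 + (2/3)*0)*49 = (-1/9 + (1/9)*0 + 0)*49 = (-1/9 + 0 + 0)*49 = -1/9*49 = -49/9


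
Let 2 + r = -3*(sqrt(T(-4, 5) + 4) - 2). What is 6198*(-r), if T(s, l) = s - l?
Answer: -24792 + 18594*I*sqrt(5) ≈ -24792.0 + 41577.0*I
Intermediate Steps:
r = 4 - 3*I*sqrt(5) (r = -2 - 3*(sqrt((-4 - 1*5) + 4) - 2) = -2 - 3*(sqrt((-4 - 5) + 4) - 2) = -2 - 3*(sqrt(-9 + 4) - 2) = -2 - 3*(sqrt(-5) - 2) = -2 - 3*(I*sqrt(5) - 2) = -2 - 3*(-2 + I*sqrt(5)) = -2 + (6 - 3*I*sqrt(5)) = 4 - 3*I*sqrt(5) ≈ 4.0 - 6.7082*I)
6198*(-r) = 6198*(-(4 - 3*I*sqrt(5))) = 6198*(-4 + 3*I*sqrt(5)) = -24792 + 18594*I*sqrt(5)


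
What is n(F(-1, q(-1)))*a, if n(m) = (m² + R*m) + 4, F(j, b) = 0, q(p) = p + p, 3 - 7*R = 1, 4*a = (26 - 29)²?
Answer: 9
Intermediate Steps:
a = 9/4 (a = (26 - 29)²/4 = (¼)*(-3)² = (¼)*9 = 9/4 ≈ 2.2500)
R = 2/7 (R = 3/7 - ⅐*1 = 3/7 - ⅐ = 2/7 ≈ 0.28571)
q(p) = 2*p
n(m) = 4 + m² + 2*m/7 (n(m) = (m² + 2*m/7) + 4 = 4 + m² + 2*m/7)
n(F(-1, q(-1)))*a = (4 + 0² + (2/7)*0)*(9/4) = (4 + 0 + 0)*(9/4) = 4*(9/4) = 9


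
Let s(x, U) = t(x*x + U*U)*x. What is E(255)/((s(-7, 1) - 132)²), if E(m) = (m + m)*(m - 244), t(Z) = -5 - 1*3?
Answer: 2805/2888 ≈ 0.97126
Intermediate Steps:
t(Z) = -8 (t(Z) = -5 - 3 = -8)
E(m) = 2*m*(-244 + m) (E(m) = (2*m)*(-244 + m) = 2*m*(-244 + m))
s(x, U) = -8*x
E(255)/((s(-7, 1) - 132)²) = (2*255*(-244 + 255))/((-8*(-7) - 132)²) = (2*255*11)/((56 - 132)²) = 5610/((-76)²) = 5610/5776 = 5610*(1/5776) = 2805/2888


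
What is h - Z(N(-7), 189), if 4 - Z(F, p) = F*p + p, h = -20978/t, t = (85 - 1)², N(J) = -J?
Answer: 5309735/3528 ≈ 1505.0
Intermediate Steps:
t = 7056 (t = 84² = 7056)
h = -10489/3528 (h = -20978/7056 = -20978*1/7056 = -10489/3528 ≈ -2.9731)
Z(F, p) = 4 - p - F*p (Z(F, p) = 4 - (F*p + p) = 4 - (p + F*p) = 4 + (-p - F*p) = 4 - p - F*p)
h - Z(N(-7), 189) = -10489/3528 - (4 - 1*189 - 1*(-1*(-7))*189) = -10489/3528 - (4 - 189 - 1*7*189) = -10489/3528 - (4 - 189 - 1323) = -10489/3528 - 1*(-1508) = -10489/3528 + 1508 = 5309735/3528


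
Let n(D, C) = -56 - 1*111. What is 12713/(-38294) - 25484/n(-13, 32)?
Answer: 973761225/6395098 ≈ 152.27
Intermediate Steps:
n(D, C) = -167 (n(D, C) = -56 - 111 = -167)
12713/(-38294) - 25484/n(-13, 32) = 12713/(-38294) - 25484/(-167) = 12713*(-1/38294) - 25484*(-1/167) = -12713/38294 + 25484/167 = 973761225/6395098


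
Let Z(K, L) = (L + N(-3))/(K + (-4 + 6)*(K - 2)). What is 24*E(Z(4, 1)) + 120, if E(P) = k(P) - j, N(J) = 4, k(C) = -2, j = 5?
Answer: -48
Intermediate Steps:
Z(K, L) = (4 + L)/(-4 + 3*K) (Z(K, L) = (L + 4)/(K + (-4 + 6)*(K - 2)) = (4 + L)/(K + 2*(-2 + K)) = (4 + L)/(K + (-4 + 2*K)) = (4 + L)/(-4 + 3*K))
E(P) = -7 (E(P) = -2 - 1*5 = -2 - 5 = -7)
24*E(Z(4, 1)) + 120 = 24*(-7) + 120 = -168 + 120 = -48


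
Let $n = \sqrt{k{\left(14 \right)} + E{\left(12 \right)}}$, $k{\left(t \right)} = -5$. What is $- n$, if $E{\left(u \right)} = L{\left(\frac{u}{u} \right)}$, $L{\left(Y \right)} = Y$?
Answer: $- 2 i \approx - 2.0 i$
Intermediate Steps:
$E{\left(u \right)} = 1$ ($E{\left(u \right)} = \frac{u}{u} = 1$)
$n = 2 i$ ($n = \sqrt{-5 + 1} = \sqrt{-4} = 2 i \approx 2.0 i$)
$- n = - 2 i$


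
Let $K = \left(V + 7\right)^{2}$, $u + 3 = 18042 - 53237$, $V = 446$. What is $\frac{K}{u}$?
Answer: $- \frac{205209}{35198} \approx -5.8301$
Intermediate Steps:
$u = -35198$ ($u = -3 + \left(18042 - 53237\right) = -3 - 35195 = -35198$)
$K = 205209$ ($K = \left(446 + 7\right)^{2} = 453^{2} = 205209$)
$\frac{K}{u} = \frac{205209}{-35198} = 205209 \left(- \frac{1}{35198}\right) = - \frac{205209}{35198}$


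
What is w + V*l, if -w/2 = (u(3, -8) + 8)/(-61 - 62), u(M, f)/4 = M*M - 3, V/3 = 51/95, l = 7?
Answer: 137813/11685 ≈ 11.794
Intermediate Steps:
V = 153/95 (V = 3*(51/95) = 153/95 ≈ 1.6105)
u(M, f) = -12 + 4*M² (u(M, f) = 4*(M*M - 3) = 4*(M² - 3) = 4*(-3 + M²) = -12 + 4*M²)
w = 64/123 (w = -2*((-12 + 4*3²) + 8)/(-61 - 62) = -2*((-12 + 4*9) + 8)/(-123) = -2*((-12 + 36) + 8)*(-1)/123 = -2*(24 + 8)*(-1)/123 = -64*(-1)/123 = -2*(-32/123) = 64/123 ≈ 0.52032)
w + V*l = 64/123 + (153/95)*7 = 64/123 + 1071/95 = 137813/11685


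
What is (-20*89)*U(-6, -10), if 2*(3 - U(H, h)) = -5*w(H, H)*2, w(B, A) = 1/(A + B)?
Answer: -13795/3 ≈ -4598.3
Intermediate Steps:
U(H, h) = 3 + 5/(2*H) (U(H, h) = 3 - (-5/(H + H))*2/2 = 3 - (-5*1/(2*H))*2/2 = 3 - (-5/(2*H))*2/2 = 3 - (-5)/(2*H) = 3 + 5/(2*H))
(-20*89)*U(-6, -10) = (-20*89)*(3 + (5/2)/(-6)) = -1780*(3 + (5/2)*(-⅙)) = -1780*(3 - 5/12) = -1780*31/12 = -13795/3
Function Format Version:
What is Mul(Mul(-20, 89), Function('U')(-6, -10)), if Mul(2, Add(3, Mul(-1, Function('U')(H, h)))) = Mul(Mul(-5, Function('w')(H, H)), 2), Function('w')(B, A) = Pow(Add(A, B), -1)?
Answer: Rational(-13795, 3) ≈ -4598.3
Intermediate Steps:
Function('U')(H, h) = Add(3, Mul(Rational(5, 2), Pow(H, -1))) (Function('U')(H, h) = Add(3, Mul(Rational(-1, 2), Mul(Mul(-5, Pow(Add(H, H), -1)), 2))) = Add(3, Mul(Rational(-1, 2), Mul(Mul(-5, Pow(Mul(2, H), -1)), 2))) = Add(3, Mul(Rational(-1, 2), Mul(Mul(-5, Mul(Rational(1, 2), Pow(H, -1))), 2))) = Add(3, Mul(Rational(-1, 2), Mul(Mul(Rational(-5, 2), Pow(H, -1)), 2))) = Add(3, Mul(Rational(-1, 2), Mul(-5, Pow(H, -1)))) = Add(3, Mul(Rational(5, 2), Pow(H, -1))))
Mul(Mul(-20, 89), Function('U')(-6, -10)) = Mul(Mul(-20, 89), Add(3, Mul(Rational(5, 2), Pow(-6, -1)))) = Mul(-1780, Add(3, Mul(Rational(5, 2), Rational(-1, 6)))) = Mul(-1780, Add(3, Rational(-5, 12))) = Mul(-1780, Rational(31, 12)) = Rational(-13795, 3)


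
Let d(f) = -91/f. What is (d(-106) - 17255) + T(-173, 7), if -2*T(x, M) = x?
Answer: -909885/53 ≈ -17168.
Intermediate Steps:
T(x, M) = -x/2
(d(-106) - 17255) + T(-173, 7) = (-91/(-106) - 17255) - ½*(-173) = (-91*(-1/106) - 17255) + 173/2 = (91/106 - 17255) + 173/2 = -1828939/106 + 173/2 = -909885/53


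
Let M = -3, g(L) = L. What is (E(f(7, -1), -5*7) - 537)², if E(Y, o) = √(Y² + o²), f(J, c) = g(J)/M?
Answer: 2606395/9 - 2506*√226 ≈ 2.5193e+5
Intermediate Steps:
f(J, c) = -J/3 (f(J, c) = J/(-3) = J*(-⅓) = -J/3)
(E(f(7, -1), -5*7) - 537)² = (√((-⅓*7)² + (-5*7)²) - 537)² = (√((-7/3)² + (-35)²) - 537)² = (√(49/9 + 1225) - 537)² = (√(11074/9) - 537)² = (7*√226/3 - 537)² = (-537 + 7*√226/3)²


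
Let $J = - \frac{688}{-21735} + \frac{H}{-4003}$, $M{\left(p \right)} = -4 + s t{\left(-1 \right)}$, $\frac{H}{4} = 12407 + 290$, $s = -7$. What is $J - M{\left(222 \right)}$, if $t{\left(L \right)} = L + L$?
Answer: $- \frac{1971175166}{87005205} \approx -22.656$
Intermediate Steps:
$t{\left(L \right)} = 2 L$
$H = 50788$ ($H = 4 \left(12407 + 290\right) = 4 \cdot 12697 = 50788$)
$M{\left(p \right)} = 10$ ($M{\left(p \right)} = -4 - 7 \cdot 2 \left(-1\right) = -4 - -14 = -4 + 14 = 10$)
$J = - \frac{1101123116}{87005205}$ ($J = - \frac{688}{-21735} + \frac{50788}{-4003} = \left(-688\right) \left(- \frac{1}{21735}\right) + 50788 \left(- \frac{1}{4003}\right) = \frac{688}{21735} - \frac{50788}{4003} = - \frac{1101123116}{87005205} \approx -12.656$)
$J - M{\left(222 \right)} = - \frac{1101123116}{87005205} - 10 = - \frac{1971175166}{87005205}$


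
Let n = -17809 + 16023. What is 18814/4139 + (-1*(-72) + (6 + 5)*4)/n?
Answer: 16560840/3696127 ≈ 4.4806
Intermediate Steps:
n = -1786
18814/4139 + (-1*(-72) + (6 + 5)*4)/n = 18814/4139 + (-1*(-72) + (6 + 5)*4)/(-1786) = 18814*(1/4139) + (72 + 11*4)*(-1/1786) = 18814/4139 + (72 + 44)*(-1/1786) = 18814/4139 + 116*(-1/1786) = 18814/4139 - 58/893 = 16560840/3696127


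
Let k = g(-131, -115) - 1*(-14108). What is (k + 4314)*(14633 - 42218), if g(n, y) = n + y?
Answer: -501384960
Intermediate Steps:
k = 13862 (k = (-131 - 115) - 1*(-14108) = -246 + 14108 = 13862)
(k + 4314)*(14633 - 42218) = (13862 + 4314)*(14633 - 42218) = 18176*(-27585) = -501384960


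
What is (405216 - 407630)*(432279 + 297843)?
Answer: -1762514508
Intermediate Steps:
(405216 - 407630)*(432279 + 297843) = -2414*730122 = -1762514508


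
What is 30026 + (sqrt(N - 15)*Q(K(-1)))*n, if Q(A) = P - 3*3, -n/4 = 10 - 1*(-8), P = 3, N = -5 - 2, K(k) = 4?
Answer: 30026 + 432*I*sqrt(22) ≈ 30026.0 + 2026.3*I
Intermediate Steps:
N = -7
n = -72 (n = -4*(10 - 1*(-8)) = -4*(10 + 8) = -4*18 = -72)
Q(A) = -6 (Q(A) = 3 - 3*3 = 3 - 1*9 = 3 - 9 = -6)
30026 + (sqrt(N - 15)*Q(K(-1)))*n = 30026 + (sqrt(-7 - 15)*(-6))*(-72) = 30026 + (sqrt(-22)*(-6))*(-72) = 30026 + ((I*sqrt(22))*(-6))*(-72) = 30026 - 6*I*sqrt(22)*(-72) = 30026 + 432*I*sqrt(22)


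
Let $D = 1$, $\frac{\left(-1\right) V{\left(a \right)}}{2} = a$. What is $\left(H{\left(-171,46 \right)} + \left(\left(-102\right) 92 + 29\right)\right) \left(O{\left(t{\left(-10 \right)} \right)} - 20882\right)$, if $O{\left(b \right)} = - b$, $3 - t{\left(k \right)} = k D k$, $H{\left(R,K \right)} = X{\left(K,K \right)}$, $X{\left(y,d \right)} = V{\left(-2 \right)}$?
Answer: $194360535$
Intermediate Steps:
$V{\left(a \right)} = - 2 a$
$X{\left(y,d \right)} = 4$ ($X{\left(y,d \right)} = \left(-2\right) \left(-2\right) = 4$)
$H{\left(R,K \right)} = 4$
$t{\left(k \right)} = 3 - k^{2}$ ($t{\left(k \right)} = 3 - k 1 k = 3 - k k = 3 - k^{2}$)
$\left(H{\left(-171,46 \right)} + \left(\left(-102\right) 92 + 29\right)\right) \left(O{\left(t{\left(-10 \right)} \right)} - 20882\right) = \left(4 + \left(\left(-102\right) 92 + 29\right)\right) \left(- (3 - \left(-10\right)^{2}) - 20882\right) = \left(4 + \left(-9384 + 29\right)\right) \left(- (3 - 100) - 20882\right) = \left(4 - 9355\right) \left(- (3 - 100) - 20882\right) = - 9351 \left(\left(-1\right) \left(-97\right) - 20882\right) = - 9351 \left(97 - 20882\right) = \left(-9351\right) \left(-20785\right) = 194360535$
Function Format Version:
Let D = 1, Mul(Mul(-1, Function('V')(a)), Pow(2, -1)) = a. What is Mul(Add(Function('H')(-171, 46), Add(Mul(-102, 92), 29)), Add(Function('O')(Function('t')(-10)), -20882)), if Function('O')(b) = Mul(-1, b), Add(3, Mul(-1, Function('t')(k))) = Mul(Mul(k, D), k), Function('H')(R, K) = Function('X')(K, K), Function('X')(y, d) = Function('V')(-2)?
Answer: 194360535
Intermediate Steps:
Function('V')(a) = Mul(-2, a)
Function('X')(y, d) = 4 (Function('X')(y, d) = Mul(-2, -2) = 4)
Function('H')(R, K) = 4
Function('t')(k) = Add(3, Mul(-1, Pow(k, 2))) (Function('t')(k) = Add(3, Mul(-1, Mul(Mul(k, 1), k))) = Add(3, Mul(-1, Mul(k, k))) = Add(3, Mul(-1, Pow(k, 2))))
Mul(Add(Function('H')(-171, 46), Add(Mul(-102, 92), 29)), Add(Function('O')(Function('t')(-10)), -20882)) = Mul(Add(4, Add(Mul(-102, 92), 29)), Add(Mul(-1, Add(3, Mul(-1, Pow(-10, 2)))), -20882)) = Mul(Add(4, Add(-9384, 29)), Add(Mul(-1, Add(3, Mul(-1, 100))), -20882)) = Mul(Add(4, -9355), Add(Mul(-1, Add(3, -100)), -20882)) = Mul(-9351, Add(Mul(-1, -97), -20882)) = Mul(-9351, Add(97, -20882)) = Mul(-9351, -20785) = 194360535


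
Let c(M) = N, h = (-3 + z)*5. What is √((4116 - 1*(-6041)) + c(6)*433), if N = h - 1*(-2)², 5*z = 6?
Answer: 4*√283 ≈ 67.290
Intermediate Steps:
z = 6/5 (z = (⅕)*6 = 6/5 ≈ 1.2000)
h = -9 (h = (-3 + 6/5)*5 = -9/5*5 = -9)
N = -13 (N = -9 - 1*(-2)² = -9 - 1*4 = -9 - 4 = -13)
c(M) = -13
√((4116 - 1*(-6041)) + c(6)*433) = √((4116 - 1*(-6041)) - 13*433) = √((4116 + 6041) - 5629) = √(10157 - 5629) = √4528 = 4*√283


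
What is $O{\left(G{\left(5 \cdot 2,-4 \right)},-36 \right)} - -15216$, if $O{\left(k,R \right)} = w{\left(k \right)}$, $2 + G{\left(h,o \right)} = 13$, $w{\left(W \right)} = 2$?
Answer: $15218$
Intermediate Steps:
$G{\left(h,o \right)} = 11$ ($G{\left(h,o \right)} = -2 + 13 = 11$)
$O{\left(k,R \right)} = 2$
$O{\left(G{\left(5 \cdot 2,-4 \right)},-36 \right)} - -15216 = 2 - -15216 = 2 + 15216 = 15218$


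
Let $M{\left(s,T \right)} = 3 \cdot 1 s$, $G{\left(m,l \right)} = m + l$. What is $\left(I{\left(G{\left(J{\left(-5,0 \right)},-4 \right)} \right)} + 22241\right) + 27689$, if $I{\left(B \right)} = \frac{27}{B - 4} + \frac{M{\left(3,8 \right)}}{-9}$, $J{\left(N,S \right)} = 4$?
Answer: $\frac{199689}{4} \approx 49922.0$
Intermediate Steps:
$G{\left(m,l \right)} = l + m$
$M{\left(s,T \right)} = 3 s$
$I{\left(B \right)} = -1 + \frac{27}{-4 + B}$ ($I{\left(B \right)} = \frac{27}{B - 4} + \frac{3 \cdot 3}{-9} = \frac{27}{-4 + B} + 9 \left(- \frac{1}{9}\right) = \frac{27}{-4 + B} - 1 = -1 + \frac{27}{-4 + B}$)
$\left(I{\left(G{\left(J{\left(-5,0 \right)},-4 \right)} \right)} + 22241\right) + 27689 = \left(\frac{31 - \left(-4 + 4\right)}{-4 + \left(-4 + 4\right)} + 22241\right) + 27689 = \left(\frac{31 - 0}{-4 + 0} + 22241\right) + 27689 = \left(\frac{31 + 0}{-4} + 22241\right) + 27689 = \left(\left(- \frac{1}{4}\right) 31 + 22241\right) + 27689 = \left(- \frac{31}{4} + 22241\right) + 27689 = \frac{88933}{4} + 27689 = \frac{199689}{4}$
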